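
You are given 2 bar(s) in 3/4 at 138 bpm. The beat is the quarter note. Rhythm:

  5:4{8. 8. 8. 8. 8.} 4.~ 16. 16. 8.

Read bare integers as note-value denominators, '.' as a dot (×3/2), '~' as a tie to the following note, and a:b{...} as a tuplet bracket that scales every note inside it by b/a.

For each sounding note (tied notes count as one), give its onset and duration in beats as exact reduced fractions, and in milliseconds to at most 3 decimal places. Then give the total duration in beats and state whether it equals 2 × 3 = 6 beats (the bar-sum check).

1) 0.0ms=0b +260.87ms=3/5b
2) 260.87ms=3/5b +260.87ms=3/5b
3) 521.739ms=6/5b +260.87ms=3/5b
4) 782.609ms=9/5b +260.87ms=3/5b
5) 1043.478ms=12/5b +260.87ms=3/5b
6) 1304.348ms=3b +815.217ms=15/8b
7) 2119.565ms=39/8b +163.043ms=3/8b
8) 2282.609ms=21/4b +326.087ms=3/4b
Σ=6b of 6 (138bpm 3/4) — PASS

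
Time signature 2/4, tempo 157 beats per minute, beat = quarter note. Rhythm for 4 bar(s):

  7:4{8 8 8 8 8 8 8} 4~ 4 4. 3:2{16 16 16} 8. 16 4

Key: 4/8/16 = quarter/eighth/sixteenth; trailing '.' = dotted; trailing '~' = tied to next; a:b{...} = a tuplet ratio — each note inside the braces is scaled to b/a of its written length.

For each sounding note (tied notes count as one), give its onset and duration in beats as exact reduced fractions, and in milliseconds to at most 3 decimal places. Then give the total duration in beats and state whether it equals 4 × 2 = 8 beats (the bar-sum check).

1) 0.0ms=0b +109.19ms=2/7b
2) 109.19ms=2/7b +109.19ms=2/7b
3) 218.38ms=4/7b +109.19ms=2/7b
4) 327.571ms=6/7b +109.19ms=2/7b
5) 436.761ms=8/7b +109.19ms=2/7b
6) 545.951ms=10/7b +109.19ms=2/7b
7) 655.141ms=12/7b +109.19ms=2/7b
8) 764.331ms=2b +764.331ms=2b
9) 1528.662ms=4b +573.248ms=3/2b
10) 2101.911ms=11/2b +63.694ms=1/6b
11) 2165.605ms=17/3b +63.694ms=1/6b
12) 2229.299ms=35/6b +63.694ms=1/6b
13) 2292.994ms=6b +286.624ms=3/4b
14) 2579.618ms=27/4b +95.541ms=1/4b
15) 2675.159ms=7b +382.166ms=1b
Σ=8b of 8 (157bpm 2/4) — PASS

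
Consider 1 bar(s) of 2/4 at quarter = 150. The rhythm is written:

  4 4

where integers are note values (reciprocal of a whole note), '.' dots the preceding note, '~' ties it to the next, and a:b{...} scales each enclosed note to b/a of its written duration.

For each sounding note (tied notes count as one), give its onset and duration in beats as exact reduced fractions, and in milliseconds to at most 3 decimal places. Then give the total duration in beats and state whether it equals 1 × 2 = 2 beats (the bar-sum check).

1) 0.0ms=0b +400.0ms=1b
2) 400.0ms=1b +400.0ms=1b
Σ=2b of 2 (150bpm 2/4) — PASS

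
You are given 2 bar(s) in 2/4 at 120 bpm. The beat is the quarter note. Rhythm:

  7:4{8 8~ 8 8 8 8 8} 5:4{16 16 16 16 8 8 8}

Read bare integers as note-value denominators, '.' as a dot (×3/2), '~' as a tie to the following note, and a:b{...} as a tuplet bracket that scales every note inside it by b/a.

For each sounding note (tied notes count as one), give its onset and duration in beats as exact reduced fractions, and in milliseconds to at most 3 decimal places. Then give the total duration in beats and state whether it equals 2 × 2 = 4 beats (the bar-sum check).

1) 0.0ms=0b +142.857ms=2/7b
2) 142.857ms=2/7b +285.714ms=4/7b
3) 428.571ms=6/7b +142.857ms=2/7b
4) 571.429ms=8/7b +142.857ms=2/7b
5) 714.286ms=10/7b +142.857ms=2/7b
6) 857.143ms=12/7b +142.857ms=2/7b
7) 1000.0ms=2b +100.0ms=1/5b
8) 1100.0ms=11/5b +100.0ms=1/5b
9) 1200.0ms=12/5b +100.0ms=1/5b
10) 1300.0ms=13/5b +100.0ms=1/5b
11) 1400.0ms=14/5b +200.0ms=2/5b
12) 1600.0ms=16/5b +200.0ms=2/5b
13) 1800.0ms=18/5b +200.0ms=2/5b
Σ=4b of 4 (120bpm 2/4) — PASS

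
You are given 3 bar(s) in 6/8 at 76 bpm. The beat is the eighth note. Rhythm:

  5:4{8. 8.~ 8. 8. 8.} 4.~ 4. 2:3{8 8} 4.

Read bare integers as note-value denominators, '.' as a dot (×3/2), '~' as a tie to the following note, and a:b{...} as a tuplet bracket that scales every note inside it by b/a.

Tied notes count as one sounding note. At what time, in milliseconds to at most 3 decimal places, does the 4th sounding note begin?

1. 0.0ms @ 0 + 947.368ms (6/5)
2. 947.368ms @ 6/5 + 1894.737ms (12/5)
3. 2842.105ms @ 18/5 + 947.368ms (6/5)
4. 3789.474ms @ 24/5 + 947.368ms (6/5)
5. 4736.842ms @ 6 + 4736.842ms (6)
6. 9473.684ms @ 12 + 1184.211ms (3/2)
7. 10657.895ms @ 27/2 + 1184.211ms (3/2)
8. 11842.105ms @ 15 + 2368.421ms (3)

note 4 onset = 24/5b = 3789.474ms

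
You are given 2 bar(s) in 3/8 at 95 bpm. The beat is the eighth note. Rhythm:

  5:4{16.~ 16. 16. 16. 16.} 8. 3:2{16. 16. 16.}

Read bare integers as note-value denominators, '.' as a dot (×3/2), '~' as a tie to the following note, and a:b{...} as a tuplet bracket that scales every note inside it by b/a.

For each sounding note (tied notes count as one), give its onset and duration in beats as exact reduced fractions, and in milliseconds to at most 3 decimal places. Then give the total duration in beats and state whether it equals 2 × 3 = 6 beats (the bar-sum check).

1) 0.0ms=0b +757.895ms=6/5b
2) 757.895ms=6/5b +378.947ms=3/5b
3) 1136.842ms=9/5b +378.947ms=3/5b
4) 1515.789ms=12/5b +378.947ms=3/5b
5) 1894.737ms=3b +947.368ms=3/2b
6) 2842.105ms=9/2b +315.789ms=1/2b
7) 3157.895ms=5b +315.789ms=1/2b
8) 3473.684ms=11/2b +315.789ms=1/2b
Σ=6b of 6 (95bpm 3/8) — PASS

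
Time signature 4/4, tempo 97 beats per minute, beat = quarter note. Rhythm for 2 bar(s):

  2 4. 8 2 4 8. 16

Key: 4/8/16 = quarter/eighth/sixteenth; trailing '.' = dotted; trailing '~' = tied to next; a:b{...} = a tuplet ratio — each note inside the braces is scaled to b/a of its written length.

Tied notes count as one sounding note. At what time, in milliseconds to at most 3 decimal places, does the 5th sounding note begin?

note 5 onset = 6b = 3711.34ms

1. 0.0ms @ 0 + 1237.113ms (2)
2. 1237.113ms @ 2 + 927.835ms (3/2)
3. 2164.948ms @ 7/2 + 309.278ms (1/2)
4. 2474.227ms @ 4 + 1237.113ms (2)
5. 3711.34ms @ 6 + 618.557ms (1)
6. 4329.897ms @ 7 + 463.918ms (3/4)
7. 4793.814ms @ 31/4 + 154.639ms (1/4)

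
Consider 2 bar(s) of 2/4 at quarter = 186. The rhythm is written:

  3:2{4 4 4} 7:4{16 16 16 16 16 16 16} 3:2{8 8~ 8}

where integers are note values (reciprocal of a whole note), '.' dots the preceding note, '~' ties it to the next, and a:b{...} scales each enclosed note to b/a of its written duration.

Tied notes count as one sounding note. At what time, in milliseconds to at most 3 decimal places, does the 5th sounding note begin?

note 5 onset = 15/7b = 691.244ms

1. 0.0ms @ 0 + 215.054ms (2/3)
2. 215.054ms @ 2/3 + 215.054ms (2/3)
3. 430.108ms @ 4/3 + 215.054ms (2/3)
4. 645.161ms @ 2 + 46.083ms (1/7)
5. 691.244ms @ 15/7 + 46.083ms (1/7)
6. 737.327ms @ 16/7 + 46.083ms (1/7)
7. 783.41ms @ 17/7 + 46.083ms (1/7)
8. 829.493ms @ 18/7 + 46.083ms (1/7)
9. 875.576ms @ 19/7 + 46.083ms (1/7)
10. 921.659ms @ 20/7 + 46.083ms (1/7)
11. 967.742ms @ 3 + 107.527ms (1/3)
12. 1075.269ms @ 10/3 + 215.054ms (2/3)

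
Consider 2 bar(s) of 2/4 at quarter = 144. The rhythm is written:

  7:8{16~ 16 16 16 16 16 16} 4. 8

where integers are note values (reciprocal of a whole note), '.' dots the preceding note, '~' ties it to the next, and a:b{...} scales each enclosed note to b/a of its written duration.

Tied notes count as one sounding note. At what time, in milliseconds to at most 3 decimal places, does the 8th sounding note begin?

note 8 onset = 7/2b = 1458.333ms

1. 0.0ms @ 0 + 238.095ms (4/7)
2. 238.095ms @ 4/7 + 119.048ms (2/7)
3. 357.143ms @ 6/7 + 119.048ms (2/7)
4. 476.19ms @ 8/7 + 119.048ms (2/7)
5. 595.238ms @ 10/7 + 119.048ms (2/7)
6. 714.286ms @ 12/7 + 119.048ms (2/7)
7. 833.333ms @ 2 + 625.0ms (3/2)
8. 1458.333ms @ 7/2 + 208.333ms (1/2)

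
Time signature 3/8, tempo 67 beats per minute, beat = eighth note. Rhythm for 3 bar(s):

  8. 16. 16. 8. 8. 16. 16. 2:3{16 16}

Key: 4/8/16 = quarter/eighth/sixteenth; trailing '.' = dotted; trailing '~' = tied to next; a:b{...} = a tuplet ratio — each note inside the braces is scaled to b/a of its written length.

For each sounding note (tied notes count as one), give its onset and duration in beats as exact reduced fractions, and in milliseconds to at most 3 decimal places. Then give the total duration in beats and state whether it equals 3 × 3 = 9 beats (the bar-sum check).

1) 0.0ms=0b +1343.284ms=3/2b
2) 1343.284ms=3/2b +671.642ms=3/4b
3) 2014.925ms=9/4b +671.642ms=3/4b
4) 2686.567ms=3b +1343.284ms=3/2b
5) 4029.851ms=9/2b +1343.284ms=3/2b
6) 5373.134ms=6b +671.642ms=3/4b
7) 6044.776ms=27/4b +671.642ms=3/4b
8) 6716.418ms=15/2b +671.642ms=3/4b
9) 7388.06ms=33/4b +671.642ms=3/4b
Σ=9b of 9 (67bpm 3/8) — PASS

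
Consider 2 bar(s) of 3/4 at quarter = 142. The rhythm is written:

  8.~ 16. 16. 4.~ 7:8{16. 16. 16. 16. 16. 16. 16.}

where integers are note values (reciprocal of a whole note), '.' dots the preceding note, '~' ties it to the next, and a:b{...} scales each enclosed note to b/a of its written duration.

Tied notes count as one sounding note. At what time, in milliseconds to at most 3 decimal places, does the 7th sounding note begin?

1. 0.0ms @ 0 + 475.352ms (9/8)
2. 475.352ms @ 9/8 + 158.451ms (3/8)
3. 633.803ms @ 3/2 + 814.889ms (27/14)
4. 1448.692ms @ 24/7 + 181.087ms (3/7)
5. 1629.779ms @ 27/7 + 181.087ms (3/7)
6. 1810.865ms @ 30/7 + 181.087ms (3/7)
7. 1991.952ms @ 33/7 + 181.087ms (3/7)
8. 2173.038ms @ 36/7 + 181.087ms (3/7)
9. 2354.125ms @ 39/7 + 181.087ms (3/7)

note 7 onset = 33/7b = 1991.952ms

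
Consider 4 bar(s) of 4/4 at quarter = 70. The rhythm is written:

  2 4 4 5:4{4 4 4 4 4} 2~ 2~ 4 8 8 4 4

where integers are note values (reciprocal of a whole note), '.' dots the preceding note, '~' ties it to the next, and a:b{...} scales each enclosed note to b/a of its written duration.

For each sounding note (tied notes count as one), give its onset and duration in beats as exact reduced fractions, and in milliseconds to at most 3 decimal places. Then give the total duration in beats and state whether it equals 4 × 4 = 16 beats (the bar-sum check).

1) 0.0ms=0b +1714.286ms=2b
2) 1714.286ms=2b +857.143ms=1b
3) 2571.429ms=3b +857.143ms=1b
4) 3428.571ms=4b +685.714ms=4/5b
5) 4114.286ms=24/5b +685.714ms=4/5b
6) 4800.0ms=28/5b +685.714ms=4/5b
7) 5485.714ms=32/5b +685.714ms=4/5b
8) 6171.429ms=36/5b +685.714ms=4/5b
9) 6857.143ms=8b +4285.714ms=5b
10) 11142.857ms=13b +428.571ms=1/2b
11) 11571.429ms=27/2b +428.571ms=1/2b
12) 12000.0ms=14b +857.143ms=1b
13) 12857.143ms=15b +857.143ms=1b
Σ=16b of 16 (70bpm 4/4) — PASS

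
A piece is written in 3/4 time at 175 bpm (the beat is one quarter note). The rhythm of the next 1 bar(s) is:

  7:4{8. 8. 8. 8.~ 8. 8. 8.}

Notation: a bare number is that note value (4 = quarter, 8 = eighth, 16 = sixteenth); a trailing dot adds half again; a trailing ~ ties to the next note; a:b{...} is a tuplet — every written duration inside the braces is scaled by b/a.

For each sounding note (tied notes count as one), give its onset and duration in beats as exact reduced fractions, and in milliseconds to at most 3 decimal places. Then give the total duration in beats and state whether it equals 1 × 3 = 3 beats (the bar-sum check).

1) 0.0ms=0b +146.939ms=3/7b
2) 146.939ms=3/7b +146.939ms=3/7b
3) 293.878ms=6/7b +146.939ms=3/7b
4) 440.816ms=9/7b +293.878ms=6/7b
5) 734.694ms=15/7b +146.939ms=3/7b
6) 881.633ms=18/7b +146.939ms=3/7b
Σ=3b of 3 (175bpm 3/4) — PASS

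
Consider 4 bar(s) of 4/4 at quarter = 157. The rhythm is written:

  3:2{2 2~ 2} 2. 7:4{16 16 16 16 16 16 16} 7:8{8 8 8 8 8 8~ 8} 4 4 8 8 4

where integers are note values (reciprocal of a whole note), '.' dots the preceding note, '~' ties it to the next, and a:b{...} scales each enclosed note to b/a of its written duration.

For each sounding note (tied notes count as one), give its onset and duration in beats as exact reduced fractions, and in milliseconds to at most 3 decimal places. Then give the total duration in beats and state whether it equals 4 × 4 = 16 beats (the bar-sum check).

1) 0.0ms=0b +509.554ms=4/3b
2) 509.554ms=4/3b +1019.108ms=8/3b
3) 1528.662ms=4b +1146.497ms=3b
4) 2675.159ms=7b +54.595ms=1/7b
5) 2729.754ms=50/7b +54.595ms=1/7b
6) 2784.349ms=51/7b +54.595ms=1/7b
7) 2838.944ms=52/7b +54.595ms=1/7b
8) 2893.54ms=53/7b +54.595ms=1/7b
9) 2948.135ms=54/7b +54.595ms=1/7b
10) 3002.73ms=55/7b +54.595ms=1/7b
11) 3057.325ms=8b +218.38ms=4/7b
12) 3275.705ms=60/7b +218.38ms=4/7b
13) 3494.086ms=64/7b +218.38ms=4/7b
14) 3712.466ms=68/7b +218.38ms=4/7b
15) 3930.846ms=72/7b +218.38ms=4/7b
16) 4149.227ms=76/7b +436.761ms=8/7b
17) 4585.987ms=12b +382.166ms=1b
18) 4968.153ms=13b +382.166ms=1b
19) 5350.318ms=14b +191.083ms=1/2b
20) 5541.401ms=29/2b +191.083ms=1/2b
21) 5732.484ms=15b +382.166ms=1b
Σ=16b of 16 (157bpm 4/4) — PASS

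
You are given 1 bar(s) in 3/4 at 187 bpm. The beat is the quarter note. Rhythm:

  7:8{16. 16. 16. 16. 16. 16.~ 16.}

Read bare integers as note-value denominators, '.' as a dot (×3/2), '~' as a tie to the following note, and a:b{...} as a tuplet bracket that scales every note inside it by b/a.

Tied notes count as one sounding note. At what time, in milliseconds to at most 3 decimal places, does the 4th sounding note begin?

1. 0.0ms @ 0 + 137.51ms (3/7)
2. 137.51ms @ 3/7 + 137.51ms (3/7)
3. 275.019ms @ 6/7 + 137.51ms (3/7)
4. 412.529ms @ 9/7 + 137.51ms (3/7)
5. 550.038ms @ 12/7 + 137.51ms (3/7)
6. 687.548ms @ 15/7 + 275.019ms (6/7)

note 4 onset = 9/7b = 412.529ms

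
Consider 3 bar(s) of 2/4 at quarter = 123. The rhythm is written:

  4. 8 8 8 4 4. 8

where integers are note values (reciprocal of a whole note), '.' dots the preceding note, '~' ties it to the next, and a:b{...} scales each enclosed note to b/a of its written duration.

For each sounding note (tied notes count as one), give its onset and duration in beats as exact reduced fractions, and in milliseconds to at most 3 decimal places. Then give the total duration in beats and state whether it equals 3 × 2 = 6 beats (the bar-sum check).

1) 0.0ms=0b +731.707ms=3/2b
2) 731.707ms=3/2b +243.902ms=1/2b
3) 975.61ms=2b +243.902ms=1/2b
4) 1219.512ms=5/2b +243.902ms=1/2b
5) 1463.415ms=3b +487.805ms=1b
6) 1951.22ms=4b +731.707ms=3/2b
7) 2682.927ms=11/2b +243.902ms=1/2b
Σ=6b of 6 (123bpm 2/4) — PASS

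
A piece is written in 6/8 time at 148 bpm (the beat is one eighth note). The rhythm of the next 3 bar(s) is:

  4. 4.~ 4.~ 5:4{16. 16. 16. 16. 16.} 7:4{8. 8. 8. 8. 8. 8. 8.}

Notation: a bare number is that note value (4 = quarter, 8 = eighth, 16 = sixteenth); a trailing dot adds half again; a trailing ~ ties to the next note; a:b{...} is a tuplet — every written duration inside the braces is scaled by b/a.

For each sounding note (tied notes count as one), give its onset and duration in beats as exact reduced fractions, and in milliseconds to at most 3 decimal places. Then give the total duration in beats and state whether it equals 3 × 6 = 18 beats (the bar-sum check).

1) 0.0ms=0b +1216.216ms=3b
2) 1216.216ms=3b +2675.676ms=33/5b
3) 3891.892ms=48/5b +243.243ms=3/5b
4) 4135.135ms=51/5b +243.243ms=3/5b
5) 4378.378ms=54/5b +243.243ms=3/5b
6) 4621.622ms=57/5b +243.243ms=3/5b
7) 4864.865ms=12b +347.49ms=6/7b
8) 5212.355ms=90/7b +347.49ms=6/7b
9) 5559.846ms=96/7b +347.49ms=6/7b
10) 5907.336ms=102/7b +347.49ms=6/7b
11) 6254.826ms=108/7b +347.49ms=6/7b
12) 6602.317ms=114/7b +347.49ms=6/7b
13) 6949.807ms=120/7b +347.49ms=6/7b
Σ=18b of 18 (148bpm 6/8) — PASS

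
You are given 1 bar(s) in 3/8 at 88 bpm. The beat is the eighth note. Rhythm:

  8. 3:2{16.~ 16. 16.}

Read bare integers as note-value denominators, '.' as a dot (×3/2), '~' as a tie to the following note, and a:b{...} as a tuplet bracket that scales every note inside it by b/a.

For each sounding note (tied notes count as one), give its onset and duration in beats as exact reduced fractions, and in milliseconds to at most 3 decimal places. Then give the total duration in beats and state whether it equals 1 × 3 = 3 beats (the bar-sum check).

1) 0.0ms=0b +1022.727ms=3/2b
2) 1022.727ms=3/2b +681.818ms=1b
3) 1704.545ms=5/2b +340.909ms=1/2b
Σ=3b of 3 (88bpm 3/8) — PASS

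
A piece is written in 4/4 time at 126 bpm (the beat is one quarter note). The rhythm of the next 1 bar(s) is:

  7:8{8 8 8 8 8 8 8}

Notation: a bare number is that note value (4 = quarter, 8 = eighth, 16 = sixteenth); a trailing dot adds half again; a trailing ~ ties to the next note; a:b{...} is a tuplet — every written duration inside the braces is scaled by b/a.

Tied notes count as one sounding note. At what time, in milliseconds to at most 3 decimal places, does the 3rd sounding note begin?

note 3 onset = 8/7b = 544.218ms

1. 0.0ms @ 0 + 272.109ms (4/7)
2. 272.109ms @ 4/7 + 272.109ms (4/7)
3. 544.218ms @ 8/7 + 272.109ms (4/7)
4. 816.327ms @ 12/7 + 272.109ms (4/7)
5. 1088.435ms @ 16/7 + 272.109ms (4/7)
6. 1360.544ms @ 20/7 + 272.109ms (4/7)
7. 1632.653ms @ 24/7 + 272.109ms (4/7)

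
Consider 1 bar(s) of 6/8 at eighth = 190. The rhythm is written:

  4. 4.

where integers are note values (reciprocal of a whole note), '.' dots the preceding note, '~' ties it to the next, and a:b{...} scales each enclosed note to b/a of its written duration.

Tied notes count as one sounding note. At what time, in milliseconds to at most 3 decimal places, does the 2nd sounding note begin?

note 2 onset = 3b = 947.368ms

1. 0.0ms @ 0 + 947.368ms (3)
2. 947.368ms @ 3 + 947.368ms (3)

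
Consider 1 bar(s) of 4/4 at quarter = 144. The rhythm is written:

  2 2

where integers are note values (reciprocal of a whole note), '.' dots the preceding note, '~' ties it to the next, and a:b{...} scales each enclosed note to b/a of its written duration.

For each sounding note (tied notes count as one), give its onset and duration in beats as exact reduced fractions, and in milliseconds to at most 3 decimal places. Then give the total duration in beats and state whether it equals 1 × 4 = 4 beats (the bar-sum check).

1) 0.0ms=0b +833.333ms=2b
2) 833.333ms=2b +833.333ms=2b
Σ=4b of 4 (144bpm 4/4) — PASS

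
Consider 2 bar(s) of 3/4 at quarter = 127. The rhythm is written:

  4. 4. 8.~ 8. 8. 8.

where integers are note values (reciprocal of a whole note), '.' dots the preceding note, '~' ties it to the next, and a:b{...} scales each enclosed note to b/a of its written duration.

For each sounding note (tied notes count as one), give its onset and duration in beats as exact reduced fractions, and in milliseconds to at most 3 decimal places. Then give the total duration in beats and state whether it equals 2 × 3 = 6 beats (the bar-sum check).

1) 0.0ms=0b +708.661ms=3/2b
2) 708.661ms=3/2b +708.661ms=3/2b
3) 1417.323ms=3b +708.661ms=3/2b
4) 2125.984ms=9/2b +354.331ms=3/4b
5) 2480.315ms=21/4b +354.331ms=3/4b
Σ=6b of 6 (127bpm 3/4) — PASS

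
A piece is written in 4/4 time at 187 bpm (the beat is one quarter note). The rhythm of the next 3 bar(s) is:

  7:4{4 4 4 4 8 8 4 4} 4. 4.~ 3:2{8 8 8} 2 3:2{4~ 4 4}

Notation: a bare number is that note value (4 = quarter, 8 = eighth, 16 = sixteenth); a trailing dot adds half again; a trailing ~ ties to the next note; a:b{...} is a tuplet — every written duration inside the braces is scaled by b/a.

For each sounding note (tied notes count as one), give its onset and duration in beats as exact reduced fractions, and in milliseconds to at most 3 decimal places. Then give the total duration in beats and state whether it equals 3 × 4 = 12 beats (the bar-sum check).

1) 0.0ms=0b +183.346ms=4/7b
2) 183.346ms=4/7b +183.346ms=4/7b
3) 366.692ms=8/7b +183.346ms=4/7b
4) 550.038ms=12/7b +183.346ms=4/7b
5) 733.384ms=16/7b +91.673ms=2/7b
6) 825.057ms=18/7b +91.673ms=2/7b
7) 916.73ms=20/7b +183.346ms=4/7b
8) 1100.076ms=24/7b +183.346ms=4/7b
9) 1283.422ms=4b +481.283ms=3/2b
10) 1764.706ms=11/2b +588.235ms=11/6b
11) 2352.941ms=22/3b +106.952ms=1/3b
12) 2459.893ms=23/3b +106.952ms=1/3b
13) 2566.845ms=8b +641.711ms=2b
14) 3208.556ms=10b +427.807ms=4/3b
15) 3636.364ms=34/3b +213.904ms=2/3b
Σ=12b of 12 (187bpm 4/4) — PASS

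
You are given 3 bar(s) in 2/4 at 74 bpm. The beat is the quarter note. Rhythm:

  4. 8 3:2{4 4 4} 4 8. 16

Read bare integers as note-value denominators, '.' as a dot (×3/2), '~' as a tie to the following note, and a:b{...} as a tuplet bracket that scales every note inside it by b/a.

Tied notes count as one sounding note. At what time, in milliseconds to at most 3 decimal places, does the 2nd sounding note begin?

1. 0.0ms @ 0 + 1216.216ms (3/2)
2. 1216.216ms @ 3/2 + 405.405ms (1/2)
3. 1621.622ms @ 2 + 540.541ms (2/3)
4. 2162.162ms @ 8/3 + 540.541ms (2/3)
5. 2702.703ms @ 10/3 + 540.541ms (2/3)
6. 3243.243ms @ 4 + 810.811ms (1)
7. 4054.054ms @ 5 + 608.108ms (3/4)
8. 4662.162ms @ 23/4 + 202.703ms (1/4)

note 2 onset = 3/2b = 1216.216ms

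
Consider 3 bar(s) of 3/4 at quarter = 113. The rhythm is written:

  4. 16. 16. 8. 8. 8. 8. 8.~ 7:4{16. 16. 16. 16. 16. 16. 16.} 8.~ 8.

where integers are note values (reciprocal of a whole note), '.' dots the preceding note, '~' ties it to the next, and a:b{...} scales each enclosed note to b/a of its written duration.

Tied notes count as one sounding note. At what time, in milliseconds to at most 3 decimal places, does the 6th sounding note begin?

note 6 onset = 15/4b = 1991.15ms

1. 0.0ms @ 0 + 796.46ms (3/2)
2. 796.46ms @ 3/2 + 199.115ms (3/8)
3. 995.575ms @ 15/8 + 199.115ms (3/8)
4. 1194.69ms @ 9/4 + 398.23ms (3/4)
5. 1592.92ms @ 3 + 398.23ms (3/4)
6. 1991.15ms @ 15/4 + 398.23ms (3/4)
7. 2389.381ms @ 9/2 + 398.23ms (3/4)
8. 2787.611ms @ 21/4 + 512.01ms (27/28)
9. 3299.621ms @ 87/14 + 113.78ms (3/14)
10. 3413.401ms @ 45/7 + 113.78ms (3/14)
11. 3527.181ms @ 93/14 + 113.78ms (3/14)
12. 3640.961ms @ 48/7 + 113.78ms (3/14)
13. 3754.741ms @ 99/14 + 113.78ms (3/14)
14. 3868.521ms @ 51/7 + 113.78ms (3/14)
15. 3982.301ms @ 15/2 + 796.46ms (3/2)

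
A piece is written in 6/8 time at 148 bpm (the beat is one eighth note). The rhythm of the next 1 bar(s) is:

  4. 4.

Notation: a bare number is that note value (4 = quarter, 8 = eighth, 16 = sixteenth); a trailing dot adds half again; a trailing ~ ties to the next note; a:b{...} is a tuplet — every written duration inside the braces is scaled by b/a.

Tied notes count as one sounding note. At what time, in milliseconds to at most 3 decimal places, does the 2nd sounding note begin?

1. 0.0ms @ 0 + 1216.216ms (3)
2. 1216.216ms @ 3 + 1216.216ms (3)

note 2 onset = 3b = 1216.216ms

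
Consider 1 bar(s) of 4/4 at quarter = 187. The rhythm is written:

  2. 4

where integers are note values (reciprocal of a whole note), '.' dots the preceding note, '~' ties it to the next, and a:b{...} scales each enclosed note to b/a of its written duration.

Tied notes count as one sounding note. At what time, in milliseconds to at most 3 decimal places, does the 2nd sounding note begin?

1. 0.0ms @ 0 + 962.567ms (3)
2. 962.567ms @ 3 + 320.856ms (1)

note 2 onset = 3b = 962.567ms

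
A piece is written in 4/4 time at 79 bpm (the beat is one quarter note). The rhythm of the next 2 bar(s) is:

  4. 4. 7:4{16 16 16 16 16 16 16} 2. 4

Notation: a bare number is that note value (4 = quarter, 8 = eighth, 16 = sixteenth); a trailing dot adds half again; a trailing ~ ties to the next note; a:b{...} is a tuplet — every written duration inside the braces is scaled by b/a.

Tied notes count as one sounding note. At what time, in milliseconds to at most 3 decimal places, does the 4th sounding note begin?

note 4 onset = 22/7b = 2386.98ms

1. 0.0ms @ 0 + 1139.241ms (3/2)
2. 1139.241ms @ 3/2 + 1139.241ms (3/2)
3. 2278.481ms @ 3 + 108.499ms (1/7)
4. 2386.98ms @ 22/7 + 108.499ms (1/7)
5. 2495.479ms @ 23/7 + 108.499ms (1/7)
6. 2603.978ms @ 24/7 + 108.499ms (1/7)
7. 2712.477ms @ 25/7 + 108.499ms (1/7)
8. 2820.976ms @ 26/7 + 108.499ms (1/7)
9. 2929.476ms @ 27/7 + 108.499ms (1/7)
10. 3037.975ms @ 4 + 2278.481ms (3)
11. 5316.456ms @ 7 + 759.494ms (1)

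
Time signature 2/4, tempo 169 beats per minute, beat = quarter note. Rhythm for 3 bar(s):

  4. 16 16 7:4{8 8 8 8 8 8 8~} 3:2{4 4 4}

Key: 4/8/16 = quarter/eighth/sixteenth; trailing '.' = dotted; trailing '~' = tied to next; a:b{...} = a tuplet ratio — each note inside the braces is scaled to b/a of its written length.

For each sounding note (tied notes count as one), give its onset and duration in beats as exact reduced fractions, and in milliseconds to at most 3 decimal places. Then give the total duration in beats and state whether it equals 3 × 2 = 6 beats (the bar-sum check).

1) 0.0ms=0b +532.544ms=3/2b
2) 532.544ms=3/2b +88.757ms=1/4b
3) 621.302ms=7/4b +88.757ms=1/4b
4) 710.059ms=2b +101.437ms=2/7b
5) 811.496ms=16/7b +101.437ms=2/7b
6) 912.933ms=18/7b +101.437ms=2/7b
7) 1014.37ms=20/7b +101.437ms=2/7b
8) 1115.807ms=22/7b +101.437ms=2/7b
9) 1217.244ms=24/7b +101.437ms=2/7b
10) 1318.681ms=26/7b +338.123ms=20/21b
11) 1656.805ms=14/3b +236.686ms=2/3b
12) 1893.491ms=16/3b +236.686ms=2/3b
Σ=6b of 6 (169bpm 2/4) — PASS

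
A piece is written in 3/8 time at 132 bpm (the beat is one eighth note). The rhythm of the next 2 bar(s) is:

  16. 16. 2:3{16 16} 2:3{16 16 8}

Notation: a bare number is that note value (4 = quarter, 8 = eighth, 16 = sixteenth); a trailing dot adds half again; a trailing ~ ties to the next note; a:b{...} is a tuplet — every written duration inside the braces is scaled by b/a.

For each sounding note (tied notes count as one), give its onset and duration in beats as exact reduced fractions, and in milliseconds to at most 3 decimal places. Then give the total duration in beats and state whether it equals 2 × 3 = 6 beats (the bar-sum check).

1) 0.0ms=0b +340.909ms=3/4b
2) 340.909ms=3/4b +340.909ms=3/4b
3) 681.818ms=3/2b +340.909ms=3/4b
4) 1022.727ms=9/4b +340.909ms=3/4b
5) 1363.636ms=3b +340.909ms=3/4b
6) 1704.545ms=15/4b +340.909ms=3/4b
7) 2045.455ms=9/2b +681.818ms=3/2b
Σ=6b of 6 (132bpm 3/8) — PASS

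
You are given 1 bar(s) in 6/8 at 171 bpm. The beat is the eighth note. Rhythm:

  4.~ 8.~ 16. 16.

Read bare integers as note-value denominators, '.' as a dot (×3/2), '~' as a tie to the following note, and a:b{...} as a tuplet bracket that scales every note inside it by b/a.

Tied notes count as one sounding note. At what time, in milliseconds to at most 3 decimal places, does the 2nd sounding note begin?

note 2 onset = 21/4b = 1842.105ms

1. 0.0ms @ 0 + 1842.105ms (21/4)
2. 1842.105ms @ 21/4 + 263.158ms (3/4)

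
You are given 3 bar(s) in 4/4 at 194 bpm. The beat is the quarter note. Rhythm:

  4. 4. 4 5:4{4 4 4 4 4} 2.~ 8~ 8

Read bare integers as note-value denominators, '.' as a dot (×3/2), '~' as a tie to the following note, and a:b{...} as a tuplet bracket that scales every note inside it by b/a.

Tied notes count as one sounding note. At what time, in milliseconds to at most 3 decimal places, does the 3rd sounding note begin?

note 3 onset = 3b = 927.835ms

1. 0.0ms @ 0 + 463.918ms (3/2)
2. 463.918ms @ 3/2 + 463.918ms (3/2)
3. 927.835ms @ 3 + 309.278ms (1)
4. 1237.113ms @ 4 + 247.423ms (4/5)
5. 1484.536ms @ 24/5 + 247.423ms (4/5)
6. 1731.959ms @ 28/5 + 247.423ms (4/5)
7. 1979.381ms @ 32/5 + 247.423ms (4/5)
8. 2226.804ms @ 36/5 + 247.423ms (4/5)
9. 2474.227ms @ 8 + 1237.113ms (4)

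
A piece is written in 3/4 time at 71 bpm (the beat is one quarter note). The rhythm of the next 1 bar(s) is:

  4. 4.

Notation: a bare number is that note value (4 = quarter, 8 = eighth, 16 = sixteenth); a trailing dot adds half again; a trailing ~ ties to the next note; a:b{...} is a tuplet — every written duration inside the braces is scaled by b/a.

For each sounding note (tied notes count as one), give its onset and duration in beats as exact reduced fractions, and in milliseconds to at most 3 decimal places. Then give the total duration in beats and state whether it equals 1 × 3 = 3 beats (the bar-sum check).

1) 0.0ms=0b +1267.606ms=3/2b
2) 1267.606ms=3/2b +1267.606ms=3/2b
Σ=3b of 3 (71bpm 3/4) — PASS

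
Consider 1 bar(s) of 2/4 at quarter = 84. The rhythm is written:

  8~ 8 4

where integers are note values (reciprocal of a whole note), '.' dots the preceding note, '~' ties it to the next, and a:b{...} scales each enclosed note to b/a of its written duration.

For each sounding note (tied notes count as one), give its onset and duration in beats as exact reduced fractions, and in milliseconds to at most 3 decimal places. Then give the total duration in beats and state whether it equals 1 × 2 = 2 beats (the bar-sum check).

1) 0.0ms=0b +714.286ms=1b
2) 714.286ms=1b +714.286ms=1b
Σ=2b of 2 (84bpm 2/4) — PASS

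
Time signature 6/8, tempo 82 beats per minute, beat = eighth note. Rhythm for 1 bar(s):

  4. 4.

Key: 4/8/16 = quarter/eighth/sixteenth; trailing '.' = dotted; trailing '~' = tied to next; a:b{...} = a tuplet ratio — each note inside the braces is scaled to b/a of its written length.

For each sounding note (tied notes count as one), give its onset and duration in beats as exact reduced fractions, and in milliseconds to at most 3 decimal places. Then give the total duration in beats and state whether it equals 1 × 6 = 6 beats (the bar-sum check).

1) 0.0ms=0b +2195.122ms=3b
2) 2195.122ms=3b +2195.122ms=3b
Σ=6b of 6 (82bpm 6/8) — PASS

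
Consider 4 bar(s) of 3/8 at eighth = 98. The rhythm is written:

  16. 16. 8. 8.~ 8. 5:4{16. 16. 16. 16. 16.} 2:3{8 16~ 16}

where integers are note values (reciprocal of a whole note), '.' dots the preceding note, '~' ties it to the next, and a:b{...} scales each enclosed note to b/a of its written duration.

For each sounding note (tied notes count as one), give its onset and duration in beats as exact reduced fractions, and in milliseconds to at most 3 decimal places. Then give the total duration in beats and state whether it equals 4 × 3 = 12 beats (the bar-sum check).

1) 0.0ms=0b +459.184ms=3/4b
2) 459.184ms=3/4b +459.184ms=3/4b
3) 918.367ms=3/2b +918.367ms=3/2b
4) 1836.735ms=3b +1836.735ms=3b
5) 3673.469ms=6b +367.347ms=3/5b
6) 4040.816ms=33/5b +367.347ms=3/5b
7) 4408.163ms=36/5b +367.347ms=3/5b
8) 4775.51ms=39/5b +367.347ms=3/5b
9) 5142.857ms=42/5b +367.347ms=3/5b
10) 5510.204ms=9b +918.367ms=3/2b
11) 6428.571ms=21/2b +918.367ms=3/2b
Σ=12b of 12 (98bpm 3/8) — PASS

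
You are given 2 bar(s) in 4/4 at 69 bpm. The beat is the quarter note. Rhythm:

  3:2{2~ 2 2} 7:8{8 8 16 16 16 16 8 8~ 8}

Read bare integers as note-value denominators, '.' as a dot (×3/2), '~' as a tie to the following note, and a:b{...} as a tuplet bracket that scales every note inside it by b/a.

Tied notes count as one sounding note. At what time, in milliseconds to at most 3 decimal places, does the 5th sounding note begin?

note 5 onset = 36/7b = 4472.05ms

1. 0.0ms @ 0 + 2318.841ms (8/3)
2. 2318.841ms @ 8/3 + 1159.42ms (4/3)
3. 3478.261ms @ 4 + 496.894ms (4/7)
4. 3975.155ms @ 32/7 + 496.894ms (4/7)
5. 4472.05ms @ 36/7 + 248.447ms (2/7)
6. 4720.497ms @ 38/7 + 248.447ms (2/7)
7. 4968.944ms @ 40/7 + 248.447ms (2/7)
8. 5217.391ms @ 6 + 248.447ms (2/7)
9. 5465.839ms @ 44/7 + 496.894ms (4/7)
10. 5962.733ms @ 48/7 + 993.789ms (8/7)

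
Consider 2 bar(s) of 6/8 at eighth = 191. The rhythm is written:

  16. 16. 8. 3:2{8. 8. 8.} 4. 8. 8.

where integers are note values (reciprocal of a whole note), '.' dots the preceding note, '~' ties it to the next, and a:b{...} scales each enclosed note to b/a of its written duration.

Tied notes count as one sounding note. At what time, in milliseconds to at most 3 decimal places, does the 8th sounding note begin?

1. 0.0ms @ 0 + 235.602ms (3/4)
2. 235.602ms @ 3/4 + 235.602ms (3/4)
3. 471.204ms @ 3/2 + 471.204ms (3/2)
4. 942.408ms @ 3 + 314.136ms (1)
5. 1256.545ms @ 4 + 314.136ms (1)
6. 1570.681ms @ 5 + 314.136ms (1)
7. 1884.817ms @ 6 + 942.408ms (3)
8. 2827.225ms @ 9 + 471.204ms (3/2)
9. 3298.429ms @ 21/2 + 471.204ms (3/2)

note 8 onset = 9b = 2827.225ms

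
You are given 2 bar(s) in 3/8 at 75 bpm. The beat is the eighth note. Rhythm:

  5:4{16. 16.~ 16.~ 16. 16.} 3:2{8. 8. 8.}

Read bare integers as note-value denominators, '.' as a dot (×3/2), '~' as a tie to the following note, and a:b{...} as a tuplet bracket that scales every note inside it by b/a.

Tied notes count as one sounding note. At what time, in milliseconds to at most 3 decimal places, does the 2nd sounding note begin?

1. 0.0ms @ 0 + 480.0ms (3/5)
2. 480.0ms @ 3/5 + 1440.0ms (9/5)
3. 1920.0ms @ 12/5 + 480.0ms (3/5)
4. 2400.0ms @ 3 + 800.0ms (1)
5. 3200.0ms @ 4 + 800.0ms (1)
6. 4000.0ms @ 5 + 800.0ms (1)

note 2 onset = 3/5b = 480.0ms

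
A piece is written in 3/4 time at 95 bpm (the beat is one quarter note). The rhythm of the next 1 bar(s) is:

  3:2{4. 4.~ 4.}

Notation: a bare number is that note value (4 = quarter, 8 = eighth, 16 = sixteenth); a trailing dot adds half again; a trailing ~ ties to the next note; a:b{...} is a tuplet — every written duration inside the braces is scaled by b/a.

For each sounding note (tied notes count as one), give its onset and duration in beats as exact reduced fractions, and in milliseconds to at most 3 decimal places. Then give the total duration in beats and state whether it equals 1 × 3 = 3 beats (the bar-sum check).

1) 0.0ms=0b +631.579ms=1b
2) 631.579ms=1b +1263.158ms=2b
Σ=3b of 3 (95bpm 3/4) — PASS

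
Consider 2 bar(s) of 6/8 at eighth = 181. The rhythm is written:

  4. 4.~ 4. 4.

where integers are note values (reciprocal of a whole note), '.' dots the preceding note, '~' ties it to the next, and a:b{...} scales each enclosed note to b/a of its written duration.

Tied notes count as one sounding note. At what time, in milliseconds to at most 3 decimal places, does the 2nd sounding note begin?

1. 0.0ms @ 0 + 994.475ms (3)
2. 994.475ms @ 3 + 1988.95ms (6)
3. 2983.425ms @ 9 + 994.475ms (3)

note 2 onset = 3b = 994.475ms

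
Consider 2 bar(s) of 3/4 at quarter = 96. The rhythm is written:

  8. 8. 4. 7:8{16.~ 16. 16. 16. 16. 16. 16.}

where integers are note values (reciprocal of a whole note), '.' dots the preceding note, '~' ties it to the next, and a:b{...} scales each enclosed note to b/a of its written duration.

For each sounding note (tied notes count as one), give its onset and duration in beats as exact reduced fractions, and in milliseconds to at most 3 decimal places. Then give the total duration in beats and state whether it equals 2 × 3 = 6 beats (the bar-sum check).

1) 0.0ms=0b +468.75ms=3/4b
2) 468.75ms=3/4b +468.75ms=3/4b
3) 937.5ms=3/2b +937.5ms=3/2b
4) 1875.0ms=3b +535.714ms=6/7b
5) 2410.714ms=27/7b +267.857ms=3/7b
6) 2678.571ms=30/7b +267.857ms=3/7b
7) 2946.429ms=33/7b +267.857ms=3/7b
8) 3214.286ms=36/7b +267.857ms=3/7b
9) 3482.143ms=39/7b +267.857ms=3/7b
Σ=6b of 6 (96bpm 3/4) — PASS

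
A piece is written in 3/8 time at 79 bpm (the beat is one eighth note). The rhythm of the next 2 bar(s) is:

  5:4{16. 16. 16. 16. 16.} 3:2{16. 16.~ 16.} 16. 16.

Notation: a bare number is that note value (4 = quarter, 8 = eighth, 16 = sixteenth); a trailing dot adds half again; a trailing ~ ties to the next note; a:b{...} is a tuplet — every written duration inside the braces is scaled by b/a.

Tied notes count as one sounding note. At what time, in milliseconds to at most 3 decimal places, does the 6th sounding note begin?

note 6 onset = 3b = 2278.481ms

1. 0.0ms @ 0 + 455.696ms (3/5)
2. 455.696ms @ 3/5 + 455.696ms (3/5)
3. 911.392ms @ 6/5 + 455.696ms (3/5)
4. 1367.089ms @ 9/5 + 455.696ms (3/5)
5. 1822.785ms @ 12/5 + 455.696ms (3/5)
6. 2278.481ms @ 3 + 379.747ms (1/2)
7. 2658.228ms @ 7/2 + 759.494ms (1)
8. 3417.722ms @ 9/2 + 569.62ms (3/4)
9. 3987.342ms @ 21/4 + 569.62ms (3/4)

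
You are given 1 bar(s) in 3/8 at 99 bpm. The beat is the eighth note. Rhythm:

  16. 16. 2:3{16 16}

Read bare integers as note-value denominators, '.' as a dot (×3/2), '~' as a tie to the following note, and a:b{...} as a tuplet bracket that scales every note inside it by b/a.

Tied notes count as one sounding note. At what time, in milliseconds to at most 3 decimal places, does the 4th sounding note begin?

1. 0.0ms @ 0 + 454.545ms (3/4)
2. 454.545ms @ 3/4 + 454.545ms (3/4)
3. 909.091ms @ 3/2 + 454.545ms (3/4)
4. 1363.636ms @ 9/4 + 454.545ms (3/4)

note 4 onset = 9/4b = 1363.636ms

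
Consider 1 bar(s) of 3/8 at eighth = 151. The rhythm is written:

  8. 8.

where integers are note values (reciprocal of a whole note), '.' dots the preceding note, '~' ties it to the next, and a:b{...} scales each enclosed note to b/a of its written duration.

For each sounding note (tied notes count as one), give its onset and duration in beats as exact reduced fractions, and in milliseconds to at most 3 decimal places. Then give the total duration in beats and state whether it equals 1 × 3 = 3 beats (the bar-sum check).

1) 0.0ms=0b +596.026ms=3/2b
2) 596.026ms=3/2b +596.026ms=3/2b
Σ=3b of 3 (151bpm 3/8) — PASS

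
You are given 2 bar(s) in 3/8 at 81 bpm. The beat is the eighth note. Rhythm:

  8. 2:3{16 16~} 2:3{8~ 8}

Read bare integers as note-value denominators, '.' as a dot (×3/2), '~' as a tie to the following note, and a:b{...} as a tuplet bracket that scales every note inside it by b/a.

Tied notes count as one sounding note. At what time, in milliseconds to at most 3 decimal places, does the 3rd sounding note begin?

note 3 onset = 9/4b = 1666.667ms

1. 0.0ms @ 0 + 1111.111ms (3/2)
2. 1111.111ms @ 3/2 + 555.556ms (3/4)
3. 1666.667ms @ 9/4 + 2777.778ms (15/4)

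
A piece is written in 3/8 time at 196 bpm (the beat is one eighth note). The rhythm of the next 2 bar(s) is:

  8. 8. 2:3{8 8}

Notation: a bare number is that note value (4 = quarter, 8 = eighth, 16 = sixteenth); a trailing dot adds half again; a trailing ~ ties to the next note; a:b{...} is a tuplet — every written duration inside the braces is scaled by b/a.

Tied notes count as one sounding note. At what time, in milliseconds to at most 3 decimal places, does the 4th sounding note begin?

1. 0.0ms @ 0 + 459.184ms (3/2)
2. 459.184ms @ 3/2 + 459.184ms (3/2)
3. 918.367ms @ 3 + 459.184ms (3/2)
4. 1377.551ms @ 9/2 + 459.184ms (3/2)

note 4 onset = 9/2b = 1377.551ms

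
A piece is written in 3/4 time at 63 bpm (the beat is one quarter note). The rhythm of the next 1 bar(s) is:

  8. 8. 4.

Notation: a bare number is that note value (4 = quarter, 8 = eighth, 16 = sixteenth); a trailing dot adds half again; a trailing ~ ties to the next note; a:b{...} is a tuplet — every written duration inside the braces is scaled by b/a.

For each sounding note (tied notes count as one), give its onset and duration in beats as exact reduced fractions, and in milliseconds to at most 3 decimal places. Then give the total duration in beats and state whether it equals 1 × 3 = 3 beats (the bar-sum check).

1) 0.0ms=0b +714.286ms=3/4b
2) 714.286ms=3/4b +714.286ms=3/4b
3) 1428.571ms=3/2b +1428.571ms=3/2b
Σ=3b of 3 (63bpm 3/4) — PASS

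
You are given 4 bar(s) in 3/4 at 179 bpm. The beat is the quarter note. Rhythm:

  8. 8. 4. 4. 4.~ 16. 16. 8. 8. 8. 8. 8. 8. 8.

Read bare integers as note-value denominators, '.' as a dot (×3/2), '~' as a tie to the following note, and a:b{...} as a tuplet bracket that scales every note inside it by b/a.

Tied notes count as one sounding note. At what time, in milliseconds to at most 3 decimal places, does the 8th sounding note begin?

note 8 onset = 15/2b = 2513.966ms

1. 0.0ms @ 0 + 251.397ms (3/4)
2. 251.397ms @ 3/4 + 251.397ms (3/4)
3. 502.793ms @ 3/2 + 502.793ms (3/2)
4. 1005.587ms @ 3 + 502.793ms (3/2)
5. 1508.38ms @ 9/2 + 628.492ms (15/8)
6. 2136.872ms @ 51/8 + 125.698ms (3/8)
7. 2262.57ms @ 27/4 + 251.397ms (3/4)
8. 2513.966ms @ 15/2 + 251.397ms (3/4)
9. 2765.363ms @ 33/4 + 251.397ms (3/4)
10. 3016.76ms @ 9 + 251.397ms (3/4)
11. 3268.156ms @ 39/4 + 251.397ms (3/4)
12. 3519.553ms @ 21/2 + 251.397ms (3/4)
13. 3770.95ms @ 45/4 + 251.397ms (3/4)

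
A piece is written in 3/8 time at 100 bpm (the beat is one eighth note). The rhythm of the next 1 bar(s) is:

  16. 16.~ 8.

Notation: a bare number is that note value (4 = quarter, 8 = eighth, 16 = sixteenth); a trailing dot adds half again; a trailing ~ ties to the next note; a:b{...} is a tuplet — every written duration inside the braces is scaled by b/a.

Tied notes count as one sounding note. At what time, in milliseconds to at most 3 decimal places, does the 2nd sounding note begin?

1. 0.0ms @ 0 + 450.0ms (3/4)
2. 450.0ms @ 3/4 + 1350.0ms (9/4)

note 2 onset = 3/4b = 450.0ms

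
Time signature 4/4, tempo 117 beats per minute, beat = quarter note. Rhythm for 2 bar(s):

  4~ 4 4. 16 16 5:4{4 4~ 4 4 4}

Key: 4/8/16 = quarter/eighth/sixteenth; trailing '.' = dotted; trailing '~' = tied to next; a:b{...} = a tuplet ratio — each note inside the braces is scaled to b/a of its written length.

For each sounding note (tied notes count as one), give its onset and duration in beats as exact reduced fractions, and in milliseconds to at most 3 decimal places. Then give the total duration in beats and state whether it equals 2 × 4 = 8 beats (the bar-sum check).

1) 0.0ms=0b +1025.641ms=2b
2) 1025.641ms=2b +769.231ms=3/2b
3) 1794.872ms=7/2b +128.205ms=1/4b
4) 1923.077ms=15/4b +128.205ms=1/4b
5) 2051.282ms=4b +410.256ms=4/5b
6) 2461.538ms=24/5b +820.513ms=8/5b
7) 3282.051ms=32/5b +410.256ms=4/5b
8) 3692.308ms=36/5b +410.256ms=4/5b
Σ=8b of 8 (117bpm 4/4) — PASS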